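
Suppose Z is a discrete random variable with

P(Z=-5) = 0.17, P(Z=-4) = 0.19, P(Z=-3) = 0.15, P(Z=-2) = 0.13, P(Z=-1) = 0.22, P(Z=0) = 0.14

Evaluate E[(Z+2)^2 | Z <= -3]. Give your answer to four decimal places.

P(Z <= -3) = 0.17 + 0.19 + 0.15 = 0.51.
E[(Z+2)^2 | Z <= -3] = [9·0.17 + 4·0.19 + 1·0.15] / 0.51
 = 2.44 / 0.51
 = 244/51

4.7843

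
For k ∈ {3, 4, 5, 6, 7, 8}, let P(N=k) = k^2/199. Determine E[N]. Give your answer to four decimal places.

E[N] = Σ n·P(N=n)
 = 3·9/199 + 4·16/199 + 5·25/199 + 6·36/199 + 7·49/199 + 8·64/199
 = 27/199 + 64/199 + 125/199 + 216/199 + 343/199 + 512/199
 = 1287/199

6.4673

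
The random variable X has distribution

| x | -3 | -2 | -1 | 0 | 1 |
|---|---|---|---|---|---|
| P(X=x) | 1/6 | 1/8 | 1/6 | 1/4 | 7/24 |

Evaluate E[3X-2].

-3.875

E[3X-2] = Σ (3x-2)·P(X=x)
 = (-11)·1/6 + (-8)·1/8 + (-5)·1/6 + (-2)·1/4 + 1·7/24
 = (-11/6) + (-1) + (-5/6) + (-1/2) + 7/24
 = -31/8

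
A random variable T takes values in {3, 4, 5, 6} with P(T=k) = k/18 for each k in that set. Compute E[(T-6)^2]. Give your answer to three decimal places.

E[(T-6)^2] = Σ (t-6)^2·P(T=t)
 = 9·1/6 + 4·2/9 + 1·5/18 + 0·1/3
 = 3/2 + 8/9 + 5/18 + 0
 = 8/3

2.667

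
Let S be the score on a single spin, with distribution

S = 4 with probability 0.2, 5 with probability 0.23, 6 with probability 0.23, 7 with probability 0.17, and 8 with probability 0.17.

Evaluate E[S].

E[S] = Σ s·P(S=s)
 = 4·0.2 + 5·0.23 + 6·0.23 + 7·0.17 + 8·0.17
 = 0.8 + 1.15 + 1.38 + 1.19 + 1.36
 = 5.88

5.88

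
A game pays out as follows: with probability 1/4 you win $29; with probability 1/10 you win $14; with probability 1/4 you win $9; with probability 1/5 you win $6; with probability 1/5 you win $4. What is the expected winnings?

E[payout] = 29·1/4 + 14·1/10 + 9·1/4 + 6·1/5 + 4·1/5
 = 29/4 + 7/5 + 9/4 + 6/5 + 4/5
 = 129/10

12.9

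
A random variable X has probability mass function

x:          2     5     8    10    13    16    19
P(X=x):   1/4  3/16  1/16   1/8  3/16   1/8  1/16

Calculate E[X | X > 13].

P(X > 13) = 1/8 + 1/16 = 3/16.
E[X | X > 13] = [16·1/8 + 19·1/16] / (3/16)
 = 51/16 / (3/16)
 = 17

17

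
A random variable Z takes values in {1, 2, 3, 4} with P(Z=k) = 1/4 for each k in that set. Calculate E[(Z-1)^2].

3.5

E[(Z-1)^2] = Σ (z-1)^2·P(Z=z)
 = 0·1/4 + 1·1/4 + 4·1/4 + 9·1/4
 = 0 + 1/4 + 1 + 9/4
 = 7/2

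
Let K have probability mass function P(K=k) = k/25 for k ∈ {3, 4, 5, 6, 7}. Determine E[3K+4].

20.2

E[3K+4] = Σ (3k+4)·P(K=k)
 = 13·3/25 + 16·4/25 + 19·1/5 + 22·6/25 + 25·7/25
 = 39/25 + 64/25 + 19/5 + 132/25 + 7
 = 101/5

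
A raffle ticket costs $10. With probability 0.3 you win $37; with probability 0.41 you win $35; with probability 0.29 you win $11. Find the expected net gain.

E[payout] = 37·0.3 + 35·0.41 + 11·0.29
 = 11.1 + 14.35 + 3.19
 = 28.64
Net = 28.64 - 10 = 18.64

18.64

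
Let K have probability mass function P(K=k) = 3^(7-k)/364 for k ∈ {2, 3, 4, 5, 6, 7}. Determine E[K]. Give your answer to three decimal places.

E[K] = Σ k·P(K=k)
 = 2·243/364 + 3·81/364 + 4·27/364 + 5·9/364 + 6·3/364 + 7·1/364
 = 243/182 + 243/364 + 27/91 + 45/364 + 9/182 + 1/52
 = 907/364

2.492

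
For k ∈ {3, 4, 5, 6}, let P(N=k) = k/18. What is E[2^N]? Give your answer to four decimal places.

E[2^N] = Σ 2^n·P(N=n)
 = 8·1/6 + 16·2/9 + 32·5/18 + 64·1/3
 = 4/3 + 32/9 + 80/9 + 64/3
 = 316/9

35.1111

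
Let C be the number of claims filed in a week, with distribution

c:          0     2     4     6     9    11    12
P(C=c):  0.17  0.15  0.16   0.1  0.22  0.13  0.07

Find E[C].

E[C] = Σ c·P(C=c)
 = 0·0.17 + 2·0.15 + 4·0.16 + 6·0.1 + 9·0.22 + 11·0.13 + 12·0.07
 = 0 + 0.3 + 0.64 + 0.6 + 1.98 + 1.43 + 0.84
 = 5.79

5.79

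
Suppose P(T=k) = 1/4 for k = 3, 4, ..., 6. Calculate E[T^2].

21.5

E[T^2] = Σ t^2·P(T=t)
 = 9·1/4 + 16·1/4 + 25·1/4 + 36·1/4
 = 9/4 + 4 + 25/4 + 9
 = 43/2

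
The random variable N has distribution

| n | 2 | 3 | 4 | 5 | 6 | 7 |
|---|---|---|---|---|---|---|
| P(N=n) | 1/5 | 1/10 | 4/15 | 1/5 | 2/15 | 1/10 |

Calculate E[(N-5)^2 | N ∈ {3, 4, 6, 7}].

P(N ∈ {3, 4, 6, 7}) = 1/10 + 4/15 + 2/15 + 1/10 = 3/5.
E[(N-5)^2 | N ∈ {3, 4, 6, 7}] = [4·1/10 + 1·4/15 + 1·2/15 + 4·1/10] / (3/5)
 = 6/5 / (3/5)
 = 2

2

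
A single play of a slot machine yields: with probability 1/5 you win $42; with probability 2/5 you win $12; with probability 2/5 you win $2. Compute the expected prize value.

E[payout] = 42·1/5 + 12·2/5 + 2·2/5
 = 42/5 + 24/5 + 4/5
 = 14

14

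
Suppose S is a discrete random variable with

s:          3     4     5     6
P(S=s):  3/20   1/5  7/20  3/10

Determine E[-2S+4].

-5.6

E[-2S+4] = Σ (-2s+4)·P(S=s)
 = (-2)·3/20 + (-4)·1/5 + (-6)·7/20 + (-8)·3/10
 = (-3/10) + (-4/5) + (-21/10) + (-12/5)
 = -28/5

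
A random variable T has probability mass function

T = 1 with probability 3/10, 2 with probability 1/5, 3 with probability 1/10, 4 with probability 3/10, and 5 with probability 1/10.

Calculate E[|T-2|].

E[|T-2|] = Σ |t-2|·P(T=t)
 = 1·3/10 + 0·1/5 + 1·1/10 + 2·3/10 + 3·1/10
 = 3/10 + 0 + 1/10 + 3/5 + 3/10
 = 13/10

1.3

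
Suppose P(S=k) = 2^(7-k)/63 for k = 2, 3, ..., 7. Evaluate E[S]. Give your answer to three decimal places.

2.905

E[S] = Σ s·P(S=s)
 = 2·32/63 + 3·16/63 + 4·8/63 + 5·4/63 + 6·2/63 + 7·1/63
 = 64/63 + 16/21 + 32/63 + 20/63 + 4/21 + 1/9
 = 61/21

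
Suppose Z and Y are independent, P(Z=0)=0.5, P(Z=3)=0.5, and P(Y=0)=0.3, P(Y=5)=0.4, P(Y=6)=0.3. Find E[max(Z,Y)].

E[max(Z,Y)] = Σ_z Σ_y max(z,y) · P(Z=z)P(Y=y)
 = 0·0.15 + 5·0.2 + 6·0.15 + 3·0.15 + 5·0.2 + 6·0.15
 = 0 + 1 + 0.9 + 0.45 + 1 + 0.9
 = 4.25

4.25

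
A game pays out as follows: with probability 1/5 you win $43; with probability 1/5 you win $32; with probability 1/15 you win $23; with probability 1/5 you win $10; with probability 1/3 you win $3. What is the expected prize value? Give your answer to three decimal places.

19.533

E[payout] = 43·1/5 + 32·1/5 + 23·1/15 + 10·1/5 + 3·1/3
 = 43/5 + 32/5 + 23/15 + 2 + 1
 = 293/15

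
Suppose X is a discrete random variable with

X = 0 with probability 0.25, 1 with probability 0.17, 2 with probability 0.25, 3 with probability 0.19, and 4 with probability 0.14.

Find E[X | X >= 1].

P(X >= 1) = 0.17 + 0.25 + 0.19 + 0.14 = 0.75.
E[X | X >= 1] = [1·0.17 + 2·0.25 + 3·0.19 + 4·0.14] / 0.75
 = 1.8 / 0.75
 = 12/5

2.4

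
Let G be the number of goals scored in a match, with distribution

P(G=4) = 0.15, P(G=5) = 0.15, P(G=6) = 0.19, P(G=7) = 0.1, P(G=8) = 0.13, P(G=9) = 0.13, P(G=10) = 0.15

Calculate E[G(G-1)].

44.84

E[G(G-1)] = Σ g(g-1)·P(G=g)
 = 12·0.15 + 20·0.15 + 30·0.19 + 42·0.1 + 56·0.13 + 72·0.13 + 90·0.15
 = 1.8 + 3 + 5.7 + 4.2 + 7.28 + 9.36 + 13.5
 = 44.84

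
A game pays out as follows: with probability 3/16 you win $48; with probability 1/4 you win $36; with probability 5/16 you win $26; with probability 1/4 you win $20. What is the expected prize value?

E[payout] = 48·3/16 + 36·1/4 + 26·5/16 + 20·1/4
 = 9 + 9 + 65/8 + 5
 = 249/8

31.125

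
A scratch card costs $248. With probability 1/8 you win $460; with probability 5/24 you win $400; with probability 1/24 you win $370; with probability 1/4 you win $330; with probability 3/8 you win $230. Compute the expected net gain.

77

E[payout] = 460·1/8 + 400·5/24 + 370·1/24 + 330·1/4 + 230·3/8
 = 115/2 + 250/3 + 185/12 + 165/2 + 345/4
 = 325
Net = 325 - 248 = 77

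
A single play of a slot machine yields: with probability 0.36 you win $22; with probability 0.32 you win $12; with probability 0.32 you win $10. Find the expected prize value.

14.96

E[payout] = 22·0.36 + 12·0.32 + 10·0.32
 = 7.92 + 3.84 + 3.2
 = 14.96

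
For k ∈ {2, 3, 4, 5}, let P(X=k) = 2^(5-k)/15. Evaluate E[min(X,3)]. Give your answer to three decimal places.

E[min(X,3)] = Σ min(x,3)·P(X=x)
 = 2·8/15 + 3·4/15 + 3·2/15 + 3·1/15
 = 16/15 + 4/5 + 2/5 + 1/5
 = 37/15

2.467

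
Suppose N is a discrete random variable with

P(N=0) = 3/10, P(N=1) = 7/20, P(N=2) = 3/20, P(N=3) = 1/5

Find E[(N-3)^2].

4.25

E[(N-3)^2] = Σ (n-3)^2·P(N=n)
 = 9·3/10 + 4·7/20 + 1·3/20 + 0·1/5
 = 27/10 + 7/5 + 3/20 + 0
 = 17/4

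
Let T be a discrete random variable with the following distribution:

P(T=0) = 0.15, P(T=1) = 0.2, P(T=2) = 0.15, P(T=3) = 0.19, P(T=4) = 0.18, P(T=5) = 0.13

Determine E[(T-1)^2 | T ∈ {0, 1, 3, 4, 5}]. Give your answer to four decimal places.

5.4235

P(T ∈ {0, 1, 3, 4, 5}) = 0.15 + 0.2 + 0.19 + 0.18 + 0.13 = 0.85.
E[(T-1)^2 | T ∈ {0, 1, 3, 4, 5}] = [1·0.15 + 0·0.2 + 4·0.19 + 9·0.18 + 16·0.13] / 0.85
 = 4.61 / 0.85
 = 461/85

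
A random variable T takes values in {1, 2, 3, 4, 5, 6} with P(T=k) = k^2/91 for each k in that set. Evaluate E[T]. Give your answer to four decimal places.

E[T] = Σ t·P(T=t)
 = 1·1/91 + 2·4/91 + 3·9/91 + 4·16/91 + 5·25/91 + 6·36/91
 = 1/91 + 8/91 + 27/91 + 64/91 + 125/91 + 216/91
 = 63/13

4.8462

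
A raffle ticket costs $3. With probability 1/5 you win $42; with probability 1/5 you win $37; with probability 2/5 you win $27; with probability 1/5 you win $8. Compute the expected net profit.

E[payout] = 42·1/5 + 37·1/5 + 27·2/5 + 8·1/5
 = 42/5 + 37/5 + 54/5 + 8/5
 = 141/5
Net = 141/5 - 3 = 126/5

25.2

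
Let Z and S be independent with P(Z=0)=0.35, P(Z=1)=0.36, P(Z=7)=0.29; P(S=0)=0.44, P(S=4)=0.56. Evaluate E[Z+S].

E[Z+S] = Σ_z Σ_s (z+s) · P(Z=z)P(S=s)
 = 0·0.154 + 4·0.196 + 1·0.1584 + 5·0.2016 + 7·0.1276 + 11·0.1624
 = 0 + 0.784 + 0.1584 + 1.008 + 0.8932 + 1.7864
 = 4.63

4.63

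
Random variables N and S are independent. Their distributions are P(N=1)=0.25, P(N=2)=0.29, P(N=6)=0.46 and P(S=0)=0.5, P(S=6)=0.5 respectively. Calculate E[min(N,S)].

1.795

E[min(N,S)] = Σ_n Σ_s min(n,s) · P(N=n)P(S=s)
 = 0·0.125 + 1·0.125 + 0·0.145 + 2·0.145 + 0·0.23 + 6·0.23
 = 0 + 0.125 + 0 + 0.29 + 0 + 1.38
 = 1.795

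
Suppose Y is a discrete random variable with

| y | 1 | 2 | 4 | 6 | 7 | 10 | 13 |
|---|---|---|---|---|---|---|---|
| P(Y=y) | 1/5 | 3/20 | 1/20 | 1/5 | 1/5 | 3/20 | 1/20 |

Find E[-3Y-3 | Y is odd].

-18

P(Y is odd) = 1/5 + 1/5 + 1/20 = 9/20.
E[-3Y-3 | Y is odd] = [(-6)·1/5 + (-24)·1/5 + (-42)·1/20] / (9/20)
 = -81/10 / (9/20)
 = -18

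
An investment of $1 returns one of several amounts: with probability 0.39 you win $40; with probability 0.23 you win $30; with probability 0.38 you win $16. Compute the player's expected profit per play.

27.58

E[payout] = 40·0.39 + 30·0.23 + 16·0.38
 = 15.6 + 6.9 + 6.08
 = 28.58
Net = 28.58 - 1 = 27.58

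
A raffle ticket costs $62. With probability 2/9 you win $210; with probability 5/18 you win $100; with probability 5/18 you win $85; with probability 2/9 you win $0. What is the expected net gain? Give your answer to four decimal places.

E[payout] = 210·2/9 + 100·5/18 + 85·5/18 + 0·2/9
 = 140/3 + 250/9 + 425/18 + 0
 = 1765/18
Net = 1765/18 - 62 = 649/18

36.0556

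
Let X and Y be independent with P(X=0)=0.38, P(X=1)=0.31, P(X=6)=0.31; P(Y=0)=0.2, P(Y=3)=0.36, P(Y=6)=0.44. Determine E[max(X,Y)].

4.4888

E[max(X,Y)] = Σ_x Σ_y max(x,y) · P(X=x)P(Y=y)
 = 0·0.076 + 3·0.1368 + 6·0.1672 + 1·0.062 + 3·0.1116 + 6·0.1364 + 6·0.062 + 6·0.1116 + 6·0.1364
 = 0 + 0.4104 + 1.0032 + 0.062 + 0.3348 + 0.8184 + 0.372 + 0.6696 + 0.8184
 = 4.4888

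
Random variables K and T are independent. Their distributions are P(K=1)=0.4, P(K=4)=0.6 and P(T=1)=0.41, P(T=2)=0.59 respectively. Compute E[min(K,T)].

1.354

E[min(K,T)] = Σ_k Σ_t min(k,t) · P(K=k)P(T=t)
 = 1·0.164 + 1·0.236 + 1·0.246 + 2·0.354
 = 0.164 + 0.236 + 0.246 + 0.708
 = 1.354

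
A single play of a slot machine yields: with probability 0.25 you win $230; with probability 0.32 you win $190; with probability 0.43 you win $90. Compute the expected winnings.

E[payout] = 230·0.25 + 190·0.32 + 90·0.43
 = 57.5 + 60.8 + 38.7
 = 157

157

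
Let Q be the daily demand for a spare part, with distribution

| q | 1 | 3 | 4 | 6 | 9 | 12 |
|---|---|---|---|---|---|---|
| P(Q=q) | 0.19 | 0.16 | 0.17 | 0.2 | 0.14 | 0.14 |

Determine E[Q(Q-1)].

E[Q(Q-1)] = Σ q(q-1)·P(Q=q)
 = 0·0.19 + 6·0.16 + 12·0.17 + 30·0.2 + 72·0.14 + 132·0.14
 = 0 + 0.96 + 2.04 + 6 + 10.08 + 18.48
 = 37.56

37.56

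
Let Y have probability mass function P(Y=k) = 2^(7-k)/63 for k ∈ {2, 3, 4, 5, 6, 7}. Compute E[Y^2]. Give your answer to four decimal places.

E[Y^2] = Σ y^2·P(Y=y)
 = 4·32/63 + 9·16/63 + 16·8/63 + 25·4/63 + 36·2/63 + 49·1/63
 = 128/63 + 16/7 + 128/63 + 100/63 + 8/7 + 7/9
 = 69/7

9.8571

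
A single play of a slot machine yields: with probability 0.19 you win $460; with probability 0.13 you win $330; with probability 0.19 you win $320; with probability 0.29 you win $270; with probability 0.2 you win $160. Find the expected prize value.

301.4

E[payout] = 460·0.19 + 330·0.13 + 320·0.19 + 270·0.29 + 160·0.2
 = 87.4 + 42.9 + 60.8 + 78.3 + 32
 = 301.4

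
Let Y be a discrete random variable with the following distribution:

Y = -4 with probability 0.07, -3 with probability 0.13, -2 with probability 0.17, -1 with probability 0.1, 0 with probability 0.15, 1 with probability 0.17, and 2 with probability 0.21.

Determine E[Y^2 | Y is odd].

P(Y is odd) = 0.13 + 0.1 + 0.17 = 0.4.
E[Y^2 | Y is odd] = [9·0.13 + 1·0.1 + 1·0.17] / 0.4
 = 1.44 / 0.4
 = 18/5

3.6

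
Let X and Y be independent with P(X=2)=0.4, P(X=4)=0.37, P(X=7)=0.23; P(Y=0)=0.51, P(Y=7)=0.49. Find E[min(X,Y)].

E[min(X,Y)] = Σ_x Σ_y min(x,y) · P(X=x)P(Y=y)
 = 0·0.204 + 2·0.196 + 0·0.1887 + 4·0.1813 + 0·0.1173 + 7·0.1127
 = 0 + 0.392 + 0 + 0.7252 + 0 + 0.7889
 = 1.9061

1.9061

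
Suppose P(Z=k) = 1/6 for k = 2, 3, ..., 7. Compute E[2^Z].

42

E[2^Z] = Σ 2^z·P(Z=z)
 = 4·1/6 + 8·1/6 + 16·1/6 + 32·1/6 + 64·1/6 + 128·1/6
 = 2/3 + 4/3 + 8/3 + 16/3 + 32/3 + 64/3
 = 42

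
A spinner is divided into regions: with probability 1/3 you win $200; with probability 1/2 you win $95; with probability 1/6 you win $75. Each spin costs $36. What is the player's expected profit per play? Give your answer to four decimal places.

90.6667

E[payout] = 200·1/3 + 95·1/2 + 75·1/6
 = 200/3 + 95/2 + 25/2
 = 380/3
Net = 380/3 - 36 = 272/3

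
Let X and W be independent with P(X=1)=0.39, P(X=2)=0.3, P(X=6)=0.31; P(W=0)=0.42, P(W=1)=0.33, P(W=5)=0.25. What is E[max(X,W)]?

3.465

E[max(X,W)] = Σ_x Σ_w max(x,w) · P(X=x)P(W=w)
 = 1·0.1638 + 1·0.1287 + 5·0.0975 + 2·0.126 + 2·0.099 + 5·0.075 + 6·0.1302 + 6·0.1023 + 6·0.0775
 = 0.1638 + 0.1287 + 0.4875 + 0.252 + 0.198 + 0.375 + 0.7812 + 0.6138 + 0.465
 = 3.465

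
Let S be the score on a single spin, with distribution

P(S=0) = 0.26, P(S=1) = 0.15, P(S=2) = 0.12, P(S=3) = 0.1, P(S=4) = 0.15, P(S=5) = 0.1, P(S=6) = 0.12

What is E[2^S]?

15.12

E[2^S] = Σ 2^s·P(S=s)
 = 1·0.26 + 2·0.15 + 4·0.12 + 8·0.1 + 16·0.15 + 32·0.1 + 64·0.12
 = 0.26 + 0.3 + 0.48 + 0.8 + 2.4 + 3.2 + 7.68
 = 15.12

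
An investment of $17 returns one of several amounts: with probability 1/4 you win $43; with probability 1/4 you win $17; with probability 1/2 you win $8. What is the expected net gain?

2

E[payout] = 43·1/4 + 17·1/4 + 8·1/2
 = 43/4 + 17/4 + 4
 = 19
Net = 19 - 17 = 2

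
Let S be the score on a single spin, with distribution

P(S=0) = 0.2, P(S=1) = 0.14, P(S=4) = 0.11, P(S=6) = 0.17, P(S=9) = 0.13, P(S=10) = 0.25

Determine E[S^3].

388.67

E[S^3] = Σ s^3·P(S=s)
 = 0·0.2 + 1·0.14 + 64·0.11 + 216·0.17 + 729·0.13 + 1000·0.25
 = 0 + 0.14 + 7.04 + 36.72 + 94.77 + 250
 = 388.67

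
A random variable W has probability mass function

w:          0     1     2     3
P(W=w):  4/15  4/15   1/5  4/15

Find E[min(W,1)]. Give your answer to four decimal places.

E[min(W,1)] = Σ min(w,1)·P(W=w)
 = 0·4/15 + 1·4/15 + 1·1/5 + 1·4/15
 = 0 + 4/15 + 1/5 + 4/15
 = 11/15

0.7333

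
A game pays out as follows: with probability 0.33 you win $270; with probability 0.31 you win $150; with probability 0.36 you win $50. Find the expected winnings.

E[payout] = 270·0.33 + 150·0.31 + 50·0.36
 = 89.1 + 46.5 + 18
 = 153.6

153.6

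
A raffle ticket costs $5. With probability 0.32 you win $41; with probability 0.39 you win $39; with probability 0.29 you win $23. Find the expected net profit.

30

E[payout] = 41·0.32 + 39·0.39 + 23·0.29
 = 13.12 + 15.21 + 6.67
 = 35
Net = 35 - 5 = 30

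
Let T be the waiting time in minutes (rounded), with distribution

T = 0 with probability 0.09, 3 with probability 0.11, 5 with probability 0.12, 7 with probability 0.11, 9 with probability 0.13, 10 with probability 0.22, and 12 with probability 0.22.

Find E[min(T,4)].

3.53

E[min(T,4)] = Σ min(t,4)·P(T=t)
 = 0·0.09 + 3·0.11 + 4·0.12 + 4·0.11 + 4·0.13 + 4·0.22 + 4·0.22
 = 0 + 0.33 + 0.48 + 0.44 + 0.52 + 0.88 + 0.88
 = 3.53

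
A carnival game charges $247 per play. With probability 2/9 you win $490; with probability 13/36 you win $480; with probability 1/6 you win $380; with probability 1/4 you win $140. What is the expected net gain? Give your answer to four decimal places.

133.5556

E[payout] = 490·2/9 + 480·13/36 + 380·1/6 + 140·1/4
 = 980/9 + 520/3 + 190/3 + 35
 = 3425/9
Net = 3425/9 - 247 = 1202/9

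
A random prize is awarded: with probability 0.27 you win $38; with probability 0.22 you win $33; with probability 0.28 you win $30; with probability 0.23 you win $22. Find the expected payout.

30.98

E[payout] = 38·0.27 + 33·0.22 + 30·0.28 + 22·0.23
 = 10.26 + 7.26 + 8.4 + 5.06
 = 30.98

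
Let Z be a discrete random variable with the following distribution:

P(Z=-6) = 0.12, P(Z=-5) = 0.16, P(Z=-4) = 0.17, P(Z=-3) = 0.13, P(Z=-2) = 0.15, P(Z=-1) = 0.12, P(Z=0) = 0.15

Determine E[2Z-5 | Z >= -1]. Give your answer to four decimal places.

P(Z >= -1) = 0.12 + 0.15 = 0.27.
E[2Z-5 | Z >= -1] = [(-7)·0.12 + (-5)·0.15] / 0.27
 = -1.59 / 0.27
 = -53/9

-5.8889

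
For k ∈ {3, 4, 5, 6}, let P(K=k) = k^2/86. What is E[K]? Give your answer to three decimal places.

5.023

E[K] = Σ k·P(K=k)
 = 3·9/86 + 4·8/43 + 5·25/86 + 6·18/43
 = 27/86 + 32/43 + 125/86 + 108/43
 = 216/43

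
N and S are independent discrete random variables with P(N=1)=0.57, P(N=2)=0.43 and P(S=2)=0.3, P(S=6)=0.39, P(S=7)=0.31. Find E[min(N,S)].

E[min(N,S)] = Σ_n Σ_s min(n,s) · P(N=n)P(S=s)
 = 1·0.171 + 1·0.2223 + 1·0.1767 + 2·0.129 + 2·0.1677 + 2·0.1333
 = 0.171 + 0.2223 + 0.1767 + 0.258 + 0.3354 + 0.2666
 = 1.43

1.43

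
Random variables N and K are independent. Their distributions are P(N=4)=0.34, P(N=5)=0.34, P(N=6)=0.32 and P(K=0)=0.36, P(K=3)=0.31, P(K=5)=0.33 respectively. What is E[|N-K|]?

2.6244

E[|N-K|] = Σ_n Σ_k |n-k| · P(N=n)P(K=k)
 = 4·0.1224 + 1·0.1054 + 1·0.1122 + 5·0.1224 + 2·0.1054 + 0·0.1122 + 6·0.1152 + 3·0.0992 + 1·0.1056
 = 0.4896 + 0.1054 + 0.1122 + 0.612 + 0.2108 + 0 + 0.6912 + 0.2976 + 0.1056
 = 2.6244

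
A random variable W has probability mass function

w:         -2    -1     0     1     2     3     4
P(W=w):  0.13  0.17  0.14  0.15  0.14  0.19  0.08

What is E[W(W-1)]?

3.5

E[W(W-1)] = Σ w(w-1)·P(W=w)
 = 6·0.13 + 2·0.17 + 0·0.14 + 0·0.15 + 2·0.14 + 6·0.19 + 12·0.08
 = 0.78 + 0.34 + 0 + 0 + 0.28 + 1.14 + 0.96
 = 3.5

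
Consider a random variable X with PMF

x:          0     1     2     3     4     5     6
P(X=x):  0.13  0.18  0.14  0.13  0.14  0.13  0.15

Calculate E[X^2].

E[X^2] = Σ x^2·P(X=x)
 = 0·0.13 + 1·0.18 + 4·0.14 + 9·0.13 + 16·0.14 + 25·0.13 + 36·0.15
 = 0 + 0.18 + 0.56 + 1.17 + 2.24 + 3.25 + 5.4
 = 12.8

12.8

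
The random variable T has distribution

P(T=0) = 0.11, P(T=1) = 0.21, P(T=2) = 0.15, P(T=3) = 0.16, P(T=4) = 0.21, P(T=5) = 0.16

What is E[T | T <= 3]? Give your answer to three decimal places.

P(T <= 3) = 0.11 + 0.21 + 0.15 + 0.16 = 0.63.
E[T | T <= 3] = [0·0.11 + 1·0.21 + 2·0.15 + 3·0.16] / 0.63
 = 0.99 / 0.63
 = 11/7

1.571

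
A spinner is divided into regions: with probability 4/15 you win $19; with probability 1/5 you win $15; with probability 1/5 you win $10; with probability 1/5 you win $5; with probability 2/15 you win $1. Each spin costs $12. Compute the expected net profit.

E[payout] = 19·4/15 + 15·1/5 + 10·1/5 + 5·1/5 + 1·2/15
 = 76/15 + 3 + 2 + 1 + 2/15
 = 56/5
Net = 56/5 - 12 = -4/5

-0.8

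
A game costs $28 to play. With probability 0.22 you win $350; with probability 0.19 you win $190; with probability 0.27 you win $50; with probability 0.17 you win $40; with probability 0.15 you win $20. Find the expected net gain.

108.4

E[payout] = 350·0.22 + 190·0.19 + 50·0.27 + 40·0.17 + 20·0.15
 = 77 + 36.1 + 13.5 + 6.8 + 3
 = 136.4
Net = 136.4 - 28 = 108.4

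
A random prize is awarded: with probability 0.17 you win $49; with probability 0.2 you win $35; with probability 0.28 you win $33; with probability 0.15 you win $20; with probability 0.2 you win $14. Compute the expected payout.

E[payout] = 49·0.17 + 35·0.2 + 33·0.28 + 20·0.15 + 14·0.2
 = 8.33 + 7 + 9.24 + 3 + 2.8
 = 30.37

30.37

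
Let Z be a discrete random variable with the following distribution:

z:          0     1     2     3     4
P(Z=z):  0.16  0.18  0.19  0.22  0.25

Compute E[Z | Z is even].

2.3

P(Z is even) = 0.16 + 0.19 + 0.25 = 0.6.
E[Z | Z is even] = [0·0.16 + 2·0.19 + 4·0.25] / 0.6
 = 1.38 / 0.6
 = 23/10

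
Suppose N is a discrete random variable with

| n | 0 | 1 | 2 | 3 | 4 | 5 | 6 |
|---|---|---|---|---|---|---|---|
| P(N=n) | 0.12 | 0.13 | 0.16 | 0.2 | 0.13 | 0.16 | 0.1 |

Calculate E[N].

2.97

E[N] = Σ n·P(N=n)
 = 0·0.12 + 1·0.13 + 2·0.16 + 3·0.2 + 4·0.13 + 5·0.16 + 6·0.1
 = 0 + 0.13 + 0.32 + 0.6 + 0.52 + 0.8 + 0.6
 = 2.97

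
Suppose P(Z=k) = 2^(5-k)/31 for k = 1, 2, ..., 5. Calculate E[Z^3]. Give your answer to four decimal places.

E[Z^3] = Σ z^3·P(Z=z)
 = 1·16/31 + 8·8/31 + 27·4/31 + 64·2/31 + 125·1/31
 = 16/31 + 64/31 + 108/31 + 128/31 + 125/31
 = 441/31

14.2258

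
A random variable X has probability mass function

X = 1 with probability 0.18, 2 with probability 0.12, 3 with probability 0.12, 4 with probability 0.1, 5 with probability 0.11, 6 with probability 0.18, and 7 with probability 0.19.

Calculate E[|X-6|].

E[|X-6|] = Σ |x-6|·P(X=x)
 = 5·0.18 + 4·0.12 + 3·0.12 + 2·0.1 + 1·0.11 + 0·0.18 + 1·0.19
 = 0.9 + 0.48 + 0.36 + 0.2 + 0.11 + 0 + 0.19
 = 2.24

2.24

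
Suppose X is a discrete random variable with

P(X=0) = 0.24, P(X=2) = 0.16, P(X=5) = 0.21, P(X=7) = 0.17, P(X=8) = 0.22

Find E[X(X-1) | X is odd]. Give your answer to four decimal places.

29.8421

P(X is odd) = 0.21 + 0.17 = 0.38.
E[X(X-1) | X is odd] = [20·0.21 + 42·0.17] / 0.38
 = 11.34 / 0.38
 = 567/19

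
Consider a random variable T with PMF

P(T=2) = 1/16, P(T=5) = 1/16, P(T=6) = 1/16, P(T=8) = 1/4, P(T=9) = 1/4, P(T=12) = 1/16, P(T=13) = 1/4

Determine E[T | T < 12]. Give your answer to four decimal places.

P(T < 12) = 1/16 + 1/16 + 1/16 + 1/4 + 1/4 = 11/16.
E[T | T < 12] = [2·1/16 + 5·1/16 + 6·1/16 + 8·1/4 + 9·1/4] / (11/16)
 = 81/16 / (11/16)
 = 81/11

7.3636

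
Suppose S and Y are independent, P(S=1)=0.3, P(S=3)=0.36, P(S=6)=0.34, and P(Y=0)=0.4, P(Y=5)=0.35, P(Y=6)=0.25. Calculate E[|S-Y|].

2.804

E[|S-Y|] = Σ_s Σ_y |s-y| · P(S=s)P(Y=y)
 = 1·0.12 + 4·0.105 + 5·0.075 + 3·0.144 + 2·0.126 + 3·0.09 + 6·0.136 + 1·0.119 + 0·0.085
 = 0.12 + 0.42 + 0.375 + 0.432 + 0.252 + 0.27 + 0.816 + 0.119 + 0
 = 2.804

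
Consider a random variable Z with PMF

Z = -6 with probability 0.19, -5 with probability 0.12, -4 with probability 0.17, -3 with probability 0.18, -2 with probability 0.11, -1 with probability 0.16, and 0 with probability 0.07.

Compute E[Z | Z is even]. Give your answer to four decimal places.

P(Z is even) = 0.19 + 0.17 + 0.11 + 0.07 = 0.54.
E[Z | Z is even] = [(-6)·0.19 + (-4)·0.17 + (-2)·0.11 + 0·0.07] / 0.54
 = -2.04 / 0.54
 = -34/9

-3.7778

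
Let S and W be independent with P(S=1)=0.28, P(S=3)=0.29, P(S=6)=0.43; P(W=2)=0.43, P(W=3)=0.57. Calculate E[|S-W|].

E[|S-W|] = Σ_s Σ_w |s-w| · P(S=s)P(W=w)
 = 1·0.1204 + 2·0.1596 + 1·0.1247 + 0·0.1653 + 4·0.1849 + 3·0.2451
 = 0.1204 + 0.3192 + 0.1247 + 0 + 0.7396 + 0.7353
 = 2.0392

2.0392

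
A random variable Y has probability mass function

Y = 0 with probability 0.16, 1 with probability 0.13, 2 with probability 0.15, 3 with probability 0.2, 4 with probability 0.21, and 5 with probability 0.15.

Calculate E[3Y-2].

5.86

E[3Y-2] = Σ (3y-2)·P(Y=y)
 = (-2)·0.16 + 1·0.13 + 4·0.15 + 7·0.2 + 10·0.21 + 13·0.15
 = (-0.32) + 0.13 + 0.6 + 1.4 + 2.1 + 1.95
 = 5.86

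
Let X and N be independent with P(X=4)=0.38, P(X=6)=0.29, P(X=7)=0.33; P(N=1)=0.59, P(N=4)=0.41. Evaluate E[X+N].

7.8

E[X+N] = Σ_x Σ_n (x+n) · P(X=x)P(N=n)
 = 5·0.2242 + 8·0.1558 + 7·0.1711 + 10·0.1189 + 8·0.1947 + 11·0.1353
 = 1.121 + 1.2464 + 1.1977 + 1.189 + 1.5576 + 1.4883
 = 7.8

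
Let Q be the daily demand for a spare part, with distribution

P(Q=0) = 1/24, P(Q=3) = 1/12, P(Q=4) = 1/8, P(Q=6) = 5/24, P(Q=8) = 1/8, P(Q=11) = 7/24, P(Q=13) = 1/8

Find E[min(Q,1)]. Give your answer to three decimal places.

0.958

E[min(Q,1)] = Σ min(q,1)·P(Q=q)
 = 0·1/24 + 1·1/12 + 1·1/8 + 1·5/24 + 1·1/8 + 1·7/24 + 1·1/8
 = 0 + 1/12 + 1/8 + 5/24 + 1/8 + 7/24 + 1/8
 = 23/24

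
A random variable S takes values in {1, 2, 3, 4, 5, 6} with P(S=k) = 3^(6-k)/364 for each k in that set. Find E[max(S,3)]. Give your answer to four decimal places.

3.0495

E[max(S,3)] = Σ max(s,3)·P(S=s)
 = 3·243/364 + 3·81/364 + 3·27/364 + 4·9/364 + 5·3/364 + 6·1/364
 = 729/364 + 243/364 + 81/364 + 9/91 + 15/364 + 3/182
 = 555/182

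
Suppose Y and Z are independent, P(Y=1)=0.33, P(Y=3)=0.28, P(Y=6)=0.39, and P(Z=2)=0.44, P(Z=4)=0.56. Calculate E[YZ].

10.9512

E[YZ] = Σ_y Σ_z yz · P(Y=y)P(Z=z)
 = 2·0.1452 + 4·0.1848 + 6·0.1232 + 12·0.1568 + 12·0.1716 + 24·0.2184
 = 0.2904 + 0.7392 + 0.7392 + 1.8816 + 2.0592 + 5.2416
 = 10.9512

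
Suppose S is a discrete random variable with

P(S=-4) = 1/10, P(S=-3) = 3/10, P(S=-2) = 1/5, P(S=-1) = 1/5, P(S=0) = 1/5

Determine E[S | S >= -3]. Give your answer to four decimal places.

-1.6667

P(S >= -3) = 3/10 + 1/5 + 1/5 + 1/5 = 9/10.
E[S | S >= -3] = [(-3)·3/10 + (-2)·1/5 + (-1)·1/5 + 0·1/5] / (9/10)
 = -3/2 / (9/10)
 = -5/3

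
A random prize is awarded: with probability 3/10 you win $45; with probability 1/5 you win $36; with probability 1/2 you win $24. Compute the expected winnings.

32.7

E[payout] = 45·3/10 + 36·1/5 + 24·1/2
 = 27/2 + 36/5 + 12
 = 327/10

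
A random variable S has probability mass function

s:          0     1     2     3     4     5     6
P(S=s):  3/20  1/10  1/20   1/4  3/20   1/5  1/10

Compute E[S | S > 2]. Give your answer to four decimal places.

P(S > 2) = 1/4 + 3/20 + 1/5 + 1/10 = 7/10.
E[S | S > 2] = [3·1/4 + 4·3/20 + 5·1/5 + 6·1/10] / (7/10)
 = 59/20 / (7/10)
 = 59/14

4.2143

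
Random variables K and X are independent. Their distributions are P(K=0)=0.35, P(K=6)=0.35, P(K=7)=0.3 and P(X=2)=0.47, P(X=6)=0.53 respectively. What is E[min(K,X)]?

E[min(K,X)] = Σ_k Σ_x min(k,x) · P(K=k)P(X=x)
 = 0·0.1645 + 0·0.1855 + 2·0.1645 + 6·0.1855 + 2·0.141 + 6·0.159
 = 0 + 0 + 0.329 + 1.113 + 0.282 + 0.954
 = 2.678

2.678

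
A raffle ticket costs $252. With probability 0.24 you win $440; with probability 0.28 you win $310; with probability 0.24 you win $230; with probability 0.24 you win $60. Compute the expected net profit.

10

E[payout] = 440·0.24 + 310·0.28 + 230·0.24 + 60·0.24
 = 105.6 + 86.8 + 55.2 + 14.4
 = 262
Net = 262 - 252 = 10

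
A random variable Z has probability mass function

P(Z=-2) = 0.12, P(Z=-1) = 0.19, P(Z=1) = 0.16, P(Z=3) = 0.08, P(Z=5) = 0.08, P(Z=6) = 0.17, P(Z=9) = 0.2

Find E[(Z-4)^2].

16.35

E[(Z-4)^2] = Σ (z-4)^2·P(Z=z)
 = 36·0.12 + 25·0.19 + 9·0.16 + 1·0.08 + 1·0.08 + 4·0.17 + 25·0.2
 = 4.32 + 4.75 + 1.44 + 0.08 + 0.08 + 0.68 + 5
 = 16.35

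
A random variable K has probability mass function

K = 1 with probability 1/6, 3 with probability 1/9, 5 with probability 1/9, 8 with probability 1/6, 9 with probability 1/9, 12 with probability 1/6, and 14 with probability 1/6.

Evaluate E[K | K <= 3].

P(K <= 3) = 1/6 + 1/9 = 5/18.
E[K | K <= 3] = [1·1/6 + 3·1/9] / (5/18)
 = 1/2 / (5/18)
 = 9/5

1.8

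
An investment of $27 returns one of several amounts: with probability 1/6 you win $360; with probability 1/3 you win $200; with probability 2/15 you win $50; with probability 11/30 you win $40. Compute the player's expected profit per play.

E[payout] = 360·1/6 + 200·1/3 + 50·2/15 + 40·11/30
 = 60 + 200/3 + 20/3 + 44/3
 = 148
Net = 148 - 27 = 121

121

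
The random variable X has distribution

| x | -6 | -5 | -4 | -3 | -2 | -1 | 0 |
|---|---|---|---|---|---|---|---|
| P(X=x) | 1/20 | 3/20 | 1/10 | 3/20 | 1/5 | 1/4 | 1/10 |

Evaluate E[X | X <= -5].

-5.25

P(X <= -5) = 1/20 + 3/20 = 1/5.
E[X | X <= -5] = [(-6)·1/20 + (-5)·3/20] / (1/5)
 = -21/20 / (1/5)
 = -21/4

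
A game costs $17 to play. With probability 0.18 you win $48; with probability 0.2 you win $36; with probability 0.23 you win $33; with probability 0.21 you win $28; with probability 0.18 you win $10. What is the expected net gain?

14.11

E[payout] = 48·0.18 + 36·0.2 + 33·0.23 + 28·0.21 + 10·0.18
 = 8.64 + 7.2 + 7.59 + 5.88 + 1.8
 = 31.11
Net = 31.11 - 17 = 14.11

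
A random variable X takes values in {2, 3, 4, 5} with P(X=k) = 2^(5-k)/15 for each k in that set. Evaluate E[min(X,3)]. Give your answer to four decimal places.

E[min(X,3)] = Σ min(x,3)·P(X=x)
 = 2·8/15 + 3·4/15 + 3·2/15 + 3·1/15
 = 16/15 + 4/5 + 2/5 + 1/5
 = 37/15

2.4667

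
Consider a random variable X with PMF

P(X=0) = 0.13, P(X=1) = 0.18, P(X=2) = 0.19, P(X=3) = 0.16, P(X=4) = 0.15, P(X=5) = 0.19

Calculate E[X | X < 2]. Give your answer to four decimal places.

0.5806

P(X < 2) = 0.13 + 0.18 = 0.31.
E[X | X < 2] = [0·0.13 + 1·0.18] / 0.31
 = 0.18 / 0.31
 = 18/31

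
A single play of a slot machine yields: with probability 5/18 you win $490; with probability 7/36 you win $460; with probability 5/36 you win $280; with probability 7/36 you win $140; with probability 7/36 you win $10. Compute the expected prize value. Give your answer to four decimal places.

E[payout] = 490·5/18 + 460·7/36 + 280·5/36 + 140·7/36 + 10·7/36
 = 1225/9 + 805/9 + 350/9 + 245/9 + 35/18
 = 5285/18

293.6111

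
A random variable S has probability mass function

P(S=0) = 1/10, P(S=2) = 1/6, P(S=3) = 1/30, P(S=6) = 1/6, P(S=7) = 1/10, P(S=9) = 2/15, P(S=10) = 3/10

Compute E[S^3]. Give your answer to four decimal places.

469.7333

E[S^3] = Σ s^3·P(S=s)
 = 0·1/10 + 8·1/6 + 27·1/30 + 216·1/6 + 343·1/10 + 729·2/15 + 1000·3/10
 = 0 + 4/3 + 9/10 + 36 + 343/10 + 486/5 + 300
 = 7046/15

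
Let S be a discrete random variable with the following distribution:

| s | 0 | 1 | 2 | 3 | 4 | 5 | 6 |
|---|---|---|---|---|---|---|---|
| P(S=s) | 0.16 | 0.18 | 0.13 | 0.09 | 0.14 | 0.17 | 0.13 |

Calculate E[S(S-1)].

E[S(S-1)] = Σ s(s-1)·P(S=s)
 = 0·0.16 + 0·0.18 + 2·0.13 + 6·0.09 + 12·0.14 + 20·0.17 + 30·0.13
 = 0 + 0 + 0.26 + 0.54 + 1.68 + 3.4 + 3.9
 = 9.78

9.78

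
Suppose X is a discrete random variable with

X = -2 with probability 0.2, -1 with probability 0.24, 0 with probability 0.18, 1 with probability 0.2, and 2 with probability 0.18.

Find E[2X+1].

E[2X+1] = Σ (2x+1)·P(X=x)
 = (-3)·0.2 + (-1)·0.24 + 1·0.18 + 3·0.2 + 5·0.18
 = (-0.6) + (-0.24) + 0.18 + 0.6 + 0.9
 = 0.84

0.84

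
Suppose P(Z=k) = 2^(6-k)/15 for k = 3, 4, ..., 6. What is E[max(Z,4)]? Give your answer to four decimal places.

E[max(Z,4)] = Σ max(z,4)·P(Z=z)
 = 4·8/15 + 4·4/15 + 5·2/15 + 6·1/15
 = 32/15 + 16/15 + 2/3 + 2/5
 = 64/15

4.2667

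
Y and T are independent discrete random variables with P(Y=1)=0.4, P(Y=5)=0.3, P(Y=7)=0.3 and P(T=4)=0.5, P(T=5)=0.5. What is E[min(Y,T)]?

E[min(Y,T)] = Σ_y Σ_t min(y,t) · P(Y=y)P(T=t)
 = 1·0.2 + 1·0.2 + 4·0.15 + 5·0.15 + 4·0.15 + 5·0.15
 = 0.2 + 0.2 + 0.6 + 0.75 + 0.6 + 0.75
 = 3.1

3.1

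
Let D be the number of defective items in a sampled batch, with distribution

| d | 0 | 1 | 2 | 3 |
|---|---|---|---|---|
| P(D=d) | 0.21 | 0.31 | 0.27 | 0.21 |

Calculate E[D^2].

E[D^2] = Σ d^2·P(D=d)
 = 0·0.21 + 1·0.31 + 4·0.27 + 9·0.21
 = 0 + 0.31 + 1.08 + 1.89
 = 3.28

3.28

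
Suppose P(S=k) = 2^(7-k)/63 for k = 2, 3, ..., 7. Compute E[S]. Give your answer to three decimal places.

2.905

E[S] = Σ s·P(S=s)
 = 2·32/63 + 3·16/63 + 4·8/63 + 5·4/63 + 6·2/63 + 7·1/63
 = 64/63 + 16/21 + 32/63 + 20/63 + 4/21 + 1/9
 = 61/21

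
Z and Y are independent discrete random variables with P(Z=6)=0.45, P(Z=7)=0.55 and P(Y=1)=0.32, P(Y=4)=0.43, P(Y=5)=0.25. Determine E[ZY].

21.5495

E[ZY] = Σ_z Σ_y zy · P(Z=z)P(Y=y)
 = 6·0.144 + 24·0.1935 + 30·0.1125 + 7·0.176 + 28·0.2365 + 35·0.1375
 = 0.864 + 4.644 + 3.375 + 1.232 + 6.622 + 4.8125
 = 21.5495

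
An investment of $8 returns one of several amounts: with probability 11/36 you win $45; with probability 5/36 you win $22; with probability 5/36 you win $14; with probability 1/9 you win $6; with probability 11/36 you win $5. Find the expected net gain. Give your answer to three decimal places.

12.944

E[payout] = 45·11/36 + 22·5/36 + 14·5/36 + 6·1/9 + 5·11/36
 = 55/4 + 55/18 + 35/18 + 2/3 + 55/36
 = 377/18
Net = 377/18 - 8 = 233/18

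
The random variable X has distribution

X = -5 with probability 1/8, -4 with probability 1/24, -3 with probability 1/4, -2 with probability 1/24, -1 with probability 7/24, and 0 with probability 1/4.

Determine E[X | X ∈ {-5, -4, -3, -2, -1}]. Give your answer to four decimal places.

-2.5556

P(X ∈ {-5, -4, -3, -2, -1}) = 1/8 + 1/24 + 1/4 + 1/24 + 7/24 = 3/4.
E[X | X ∈ {-5, -4, -3, -2, -1}] = [(-5)·1/8 + (-4)·1/24 + (-3)·1/4 + (-2)·1/24 + (-1)·7/24] / (3/4)
 = -23/12 / (3/4)
 = -23/9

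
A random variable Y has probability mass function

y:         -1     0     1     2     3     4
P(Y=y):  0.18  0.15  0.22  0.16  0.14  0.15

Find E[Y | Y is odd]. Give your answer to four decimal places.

P(Y is odd) = 0.18 + 0.22 + 0.14 = 0.54.
E[Y | Y is odd] = [(-1)·0.18 + 1·0.22 + 3·0.14] / 0.54
 = 0.46 / 0.54
 = 23/27

0.8519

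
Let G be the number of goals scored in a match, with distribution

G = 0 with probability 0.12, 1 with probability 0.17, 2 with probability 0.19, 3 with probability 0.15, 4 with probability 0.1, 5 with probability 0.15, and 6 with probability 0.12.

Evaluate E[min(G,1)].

0.88

E[min(G,1)] = Σ min(g,1)·P(G=g)
 = 0·0.12 + 1·0.17 + 1·0.19 + 1·0.15 + 1·0.1 + 1·0.15 + 1·0.12
 = 0 + 0.17 + 0.19 + 0.15 + 0.1 + 0.15 + 0.12
 = 0.88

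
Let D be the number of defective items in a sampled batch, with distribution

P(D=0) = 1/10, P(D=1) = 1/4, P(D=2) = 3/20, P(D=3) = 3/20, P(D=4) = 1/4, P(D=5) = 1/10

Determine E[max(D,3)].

E[max(D,3)] = Σ max(d,3)·P(D=d)
 = 3·1/10 + 3·1/4 + 3·3/20 + 3·3/20 + 4·1/4 + 5·1/10
 = 3/10 + 3/4 + 9/20 + 9/20 + 1 + 1/2
 = 69/20

3.45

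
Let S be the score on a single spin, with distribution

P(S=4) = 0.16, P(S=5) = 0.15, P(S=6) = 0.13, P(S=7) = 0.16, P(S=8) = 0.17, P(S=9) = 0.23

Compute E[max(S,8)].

E[max(S,8)] = Σ max(s,8)·P(S=s)
 = 8·0.16 + 8·0.15 + 8·0.13 + 8·0.16 + 8·0.17 + 9·0.23
 = 1.28 + 1.2 + 1.04 + 1.28 + 1.36 + 2.07
 = 8.23

8.23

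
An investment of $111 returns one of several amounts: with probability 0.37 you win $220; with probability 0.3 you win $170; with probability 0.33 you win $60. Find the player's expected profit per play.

41.2

E[payout] = 220·0.37 + 170·0.3 + 60·0.33
 = 81.4 + 51 + 19.8
 = 152.2
Net = 152.2 - 111 = 41.2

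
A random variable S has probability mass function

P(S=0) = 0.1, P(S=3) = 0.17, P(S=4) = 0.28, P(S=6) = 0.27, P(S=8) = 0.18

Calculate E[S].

4.69

E[S] = Σ s·P(S=s)
 = 0·0.1 + 3·0.17 + 4·0.28 + 6·0.27 + 8·0.18
 = 0 + 0.51 + 1.12 + 1.62 + 1.44
 = 4.69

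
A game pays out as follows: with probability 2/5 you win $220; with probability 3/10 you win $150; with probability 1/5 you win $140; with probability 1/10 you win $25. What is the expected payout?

E[payout] = 220·2/5 + 150·3/10 + 140·1/5 + 25·1/10
 = 88 + 45 + 28 + 5/2
 = 327/2

163.5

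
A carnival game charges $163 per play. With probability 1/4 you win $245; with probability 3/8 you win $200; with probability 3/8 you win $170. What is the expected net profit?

E[payout] = 245·1/4 + 200·3/8 + 170·3/8
 = 245/4 + 75 + 255/4
 = 200
Net = 200 - 163 = 37

37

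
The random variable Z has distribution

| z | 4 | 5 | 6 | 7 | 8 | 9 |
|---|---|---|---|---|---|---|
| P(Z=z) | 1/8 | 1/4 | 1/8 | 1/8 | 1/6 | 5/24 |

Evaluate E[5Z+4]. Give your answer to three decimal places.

36.917

E[5Z+4] = Σ (5z+4)·P(Z=z)
 = 24·1/8 + 29·1/4 + 34·1/8 + 39·1/8 + 44·1/6 + 49·5/24
 = 3 + 29/4 + 17/4 + 39/8 + 22/3 + 245/24
 = 443/12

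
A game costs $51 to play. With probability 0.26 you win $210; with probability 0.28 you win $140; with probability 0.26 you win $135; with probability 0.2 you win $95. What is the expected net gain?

96.9

E[payout] = 210·0.26 + 140·0.28 + 135·0.26 + 95·0.2
 = 54.6 + 39.2 + 35.1 + 19
 = 147.9
Net = 147.9 - 51 = 96.9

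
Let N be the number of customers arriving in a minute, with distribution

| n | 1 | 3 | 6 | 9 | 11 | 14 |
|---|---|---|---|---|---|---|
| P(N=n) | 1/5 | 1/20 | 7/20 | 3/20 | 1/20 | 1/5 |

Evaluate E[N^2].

E[N^2] = Σ n^2·P(N=n)
 = 1·1/5 + 9·1/20 + 36·7/20 + 81·3/20 + 121·1/20 + 196·1/5
 = 1/5 + 9/20 + 63/5 + 243/20 + 121/20 + 196/5
 = 1413/20

70.65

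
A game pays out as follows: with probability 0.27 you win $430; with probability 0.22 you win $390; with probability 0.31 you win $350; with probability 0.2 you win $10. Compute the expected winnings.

312.4

E[payout] = 430·0.27 + 390·0.22 + 350·0.31 + 10·0.2
 = 116.1 + 85.8 + 108.5 + 2
 = 312.4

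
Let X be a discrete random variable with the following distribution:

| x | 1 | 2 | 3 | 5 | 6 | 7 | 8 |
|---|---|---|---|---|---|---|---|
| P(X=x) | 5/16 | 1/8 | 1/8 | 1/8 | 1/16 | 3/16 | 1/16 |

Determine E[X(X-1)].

E[X(X-1)] = Σ x(x-1)·P(X=x)
 = 0·5/16 + 2·1/8 + 6·1/8 + 20·1/8 + 30·1/16 + 42·3/16 + 56·1/16
 = 0 + 1/4 + 3/4 + 5/2 + 15/8 + 63/8 + 7/2
 = 67/4

16.75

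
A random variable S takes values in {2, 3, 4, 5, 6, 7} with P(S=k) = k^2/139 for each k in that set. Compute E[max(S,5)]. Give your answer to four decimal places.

E[max(S,5)] = Σ max(s,5)·P(S=s)
 = 5·4/139 + 5·9/139 + 5·16/139 + 5·25/139 + 6·36/139 + 7·49/139
 = 20/139 + 45/139 + 80/139 + 125/139 + 216/139 + 343/139
 = 829/139

5.9640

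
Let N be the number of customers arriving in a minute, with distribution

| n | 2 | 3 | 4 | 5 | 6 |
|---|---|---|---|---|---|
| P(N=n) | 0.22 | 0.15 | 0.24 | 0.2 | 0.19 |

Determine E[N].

E[N] = Σ n·P(N=n)
 = 2·0.22 + 3·0.15 + 4·0.24 + 5·0.2 + 6·0.19
 = 0.44 + 0.45 + 0.96 + 1 + 1.14
 = 3.99

3.99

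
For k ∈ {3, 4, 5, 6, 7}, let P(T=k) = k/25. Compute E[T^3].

E[T^3] = Σ t^3·P(T=t)
 = 27·3/25 + 64·4/25 + 125·1/5 + 216·6/25 + 343·7/25
 = 81/25 + 256/25 + 25 + 1296/25 + 2401/25
 = 4659/25

186.36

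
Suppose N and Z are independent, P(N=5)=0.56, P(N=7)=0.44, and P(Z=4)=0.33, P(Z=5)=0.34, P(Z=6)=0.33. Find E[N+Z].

10.88

E[N+Z] = Σ_n Σ_z (n+z) · P(N=n)P(Z=z)
 = 9·0.1848 + 10·0.1904 + 11·0.1848 + 11·0.1452 + 12·0.1496 + 13·0.1452
 = 1.6632 + 1.904 + 2.0328 + 1.5972 + 1.7952 + 1.8876
 = 10.88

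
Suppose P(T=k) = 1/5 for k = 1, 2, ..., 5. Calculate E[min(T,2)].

1.8

E[min(T,2)] = Σ min(t,2)·P(T=t)
 = 1·1/5 + 2·1/5 + 2·1/5 + 2·1/5 + 2·1/5
 = 1/5 + 2/5 + 2/5 + 2/5 + 2/5
 = 9/5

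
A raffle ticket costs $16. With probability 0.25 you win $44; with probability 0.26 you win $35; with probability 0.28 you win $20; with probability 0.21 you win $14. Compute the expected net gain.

E[payout] = 44·0.25 + 35·0.26 + 20·0.28 + 14·0.21
 = 11 + 9.1 + 5.6 + 2.94
 = 28.64
Net = 28.64 - 16 = 12.64

12.64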